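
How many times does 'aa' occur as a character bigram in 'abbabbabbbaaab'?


Scanning 'abbabbabbbaaab' for bigram 'aa':
  Position 0: 'ab' -> no
  Position 1: 'bb' -> no
  Position 2: 'ba' -> no
  Position 3: 'ab' -> no
  Position 4: 'bb' -> no
  Position 5: 'ba' -> no
  Position 6: 'ab' -> no
  Position 7: 'bb' -> no
  Position 8: 'bb' -> no
  Position 9: 'ba' -> no
  Position 10: 'aa' -> MATCH
  Position 11: 'aa' -> MATCH
  Position 12: 'ab' -> no
Total matches: 2

2


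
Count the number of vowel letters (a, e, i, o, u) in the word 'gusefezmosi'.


Scanning each character of 'gusefezmosi':
  Position 1: 'g' -> consonant (running count: 0)
  Position 2: 'u' -> vowel (running count: 1)
  Position 3: 's' -> consonant (running count: 1)
  Position 4: 'e' -> vowel (running count: 2)
  Position 5: 'f' -> consonant (running count: 2)
  Position 6: 'e' -> vowel (running count: 3)
  Position 7: 'z' -> consonant (running count: 3)
  Position 8: 'm' -> consonant (running count: 3)
  Position 9: 'o' -> vowel (running count: 4)
  Position 10: 's' -> consonant (running count: 4)
  Position 11: 'i' -> vowel (running count: 5)
Total vowels: 5

5


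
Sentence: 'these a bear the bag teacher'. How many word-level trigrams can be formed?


Word trigrams from [6] words:
  Trigram 1: (these a bear)
  Trigram 2: (a bear the)
  Trigram 3: (bear the bag)
  Trigram 4: (the bag teacher)
Total word trigrams: 6 - 2 = 4

4


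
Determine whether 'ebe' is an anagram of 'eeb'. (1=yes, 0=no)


Sort characters of 'ebe': 'bee'
Sort characters of 'eeb': 'bee'
Sorted forms match -> they ARE anagrams
Result: 1

1


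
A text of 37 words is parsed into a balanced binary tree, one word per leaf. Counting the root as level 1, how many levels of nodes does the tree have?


In a balanced binary tree with n leaves the deepest leaf is ceil(log2(n)) edges below the root,
so counting node levels inclusive of root and leaves gives ceil(log2(n)) + 1 levels.
log2(37) = 5.2095
ceil(5.2095) = 6
levels = 6 + 1 = 7

7


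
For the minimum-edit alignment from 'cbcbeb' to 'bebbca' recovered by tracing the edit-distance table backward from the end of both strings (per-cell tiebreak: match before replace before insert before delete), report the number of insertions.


Edit distance = 5. Backtracking from cell (6, 6) with preference match > replace > insert > delete,
then listing the resulting alignment 'cbcbeb' -> 'bebbca' left to right:
  Step 1: replace c->b
  Step 2: replace b->e
  Step 3: replace c->b
  Step 4: keep 'b'
  Step 5: replace e->c
  Step 6: replace b->a
Total insertions: 0

0


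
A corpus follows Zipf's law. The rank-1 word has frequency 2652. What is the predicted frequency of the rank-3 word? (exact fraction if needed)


Zipf's law: freq(rank) = f1 / rank
f1 = 2652, rank = 3
freq = 2652 / 3
= 884

884


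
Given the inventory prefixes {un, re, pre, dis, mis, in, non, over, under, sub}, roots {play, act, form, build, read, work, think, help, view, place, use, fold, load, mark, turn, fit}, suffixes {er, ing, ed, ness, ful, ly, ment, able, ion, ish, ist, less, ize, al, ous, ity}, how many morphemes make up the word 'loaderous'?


Segmenting 'loaderous' against the inventory:
  'load' -> root (morpheme 1)
  'er' -> suffix (morpheme 2)
  'ous' -> suffix (morpheme 3)
Total morphemes: 3

3


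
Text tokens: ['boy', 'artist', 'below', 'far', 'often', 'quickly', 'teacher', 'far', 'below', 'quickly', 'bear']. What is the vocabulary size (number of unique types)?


Listing all tokens and tracking unique types:
  Token 1: 'boy' -> NEW (unique so far: 1)
  Token 2: 'artist' -> NEW (unique so far: 2)
  Token 3: 'below' -> NEW (unique so far: 3)
  Token 4: 'far' -> NEW (unique so far: 4)
  Token 5: 'often' -> NEW (unique so far: 5)
  Token 6: 'quickly' -> NEW (unique so far: 6)
  Token 7: 'teacher' -> NEW (unique so far: 7)
  Token 8: 'far' -> duplicate (unique so far: 7)
  Token 9: 'below' -> duplicate (unique so far: 7)
  Token 10: 'quickly' -> duplicate (unique so far: 7)
  Token 11: 'bear' -> NEW (unique so far: 8)
Unique types: ('artist', 'bear', 'below', 'boy', 'far', 'often', 'quickly', 'teacher')
Vocabulary size: 8

8


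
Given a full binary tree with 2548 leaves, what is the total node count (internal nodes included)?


Leaf nodes (terminals): 2548
Internal nodes = n - 1 = 2548 - 1 = 2547
Total = leaves + internal = 2548 + 2547 = 5095

5095


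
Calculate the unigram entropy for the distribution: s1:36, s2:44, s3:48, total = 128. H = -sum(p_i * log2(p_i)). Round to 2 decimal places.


Computing entropy H = -sum(p_i * log2(p_i)):
  s1: p = 36/128 = 0.2812, -p*log2(p) = 0.5147
  s2: p = 44/128 = 0.3438, -p*log2(p) = 0.5296
  s3: p = 48/128 = 0.3750, -p*log2(p) = 0.5306
H = sum of terms = 1.5749
Rounded to 2 decimals: 1.57

1.57


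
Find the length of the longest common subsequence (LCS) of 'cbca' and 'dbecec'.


DP table for LCS of 'cbca' and 'dbecec':
       d  b  e  c  e  c
    0  0  0  0  0  0  0
  c 0  0  0  0  1  1  1
  b 0  0  1  1  1  1  1
  c 0  0  1  1  2  2  2
  a 0  0  1  1  2  2  2
LCS: 'cc'
LCS length = 2

2


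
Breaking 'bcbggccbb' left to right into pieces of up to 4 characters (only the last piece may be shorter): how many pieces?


'bcbggccbb' has 9 characters.
Chunking with max size 4:
  Chunk 1: 'bcbg' (positions 0-3)
  Chunk 2: 'gccb' (positions 4-7)
  Chunk 3: 'b' (positions 8-8)
Total chunks: ceil(9 / 4) = 3

3


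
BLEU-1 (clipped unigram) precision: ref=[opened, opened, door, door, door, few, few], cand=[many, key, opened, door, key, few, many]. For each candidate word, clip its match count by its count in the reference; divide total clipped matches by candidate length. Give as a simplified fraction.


Reference word counts: {'door': 3, 'few': 2, 'opened': 2}
Checking each candidate word (with clipping):
  'many' -> not in reference -> no match (matches: 0)
  'key' -> not in reference -> no match (matches: 0)
  'opened' -> in reference (ref count 2, used 1/2) -> match (matches: 1)
  'door' -> in reference (ref count 3, used 1/3) -> match (matches: 2)
  'key' -> not in reference -> no match (matches: 2)
  'few' -> in reference (ref count 2, used 1/2) -> match (matches: 3)
  'many' -> not in reference -> no match (matches: 3)
Clipped matches: 3, Candidate length: 7
Precision = 3/7

3/7


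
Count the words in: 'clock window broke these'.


Counting words by splitting on spaces:
  Word 1: 'clock'
  Word 2: 'window'
  Word 3: 'broke'
  Word 4: 'these'
Total words: 4

4


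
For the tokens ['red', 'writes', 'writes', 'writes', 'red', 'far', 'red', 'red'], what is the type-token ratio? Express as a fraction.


Tokens: 8
Unique types: ('far', 'red', 'writes') = 3
TTR = 3/8
Already in lowest terms.

3/8


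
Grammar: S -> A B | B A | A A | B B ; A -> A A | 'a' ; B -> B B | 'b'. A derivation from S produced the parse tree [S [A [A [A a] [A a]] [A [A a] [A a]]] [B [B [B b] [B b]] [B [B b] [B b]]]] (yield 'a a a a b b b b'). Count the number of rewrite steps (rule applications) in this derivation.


Every bracketed nonterminal node [X ...] in the tree is produced by exactly one rule application.
Reading the tree off as a leftmost derivation:
  Step 1: S  =>  A B   (applied S -> A B)
  Step 2: A B  =>  A A B   (applied A -> A A)
  Step 3: A A B  =>  A A A B   (applied A -> A A)
  Step 4: A A A B  =>  a A A B   (applied A -> a)
  Step 5: a A A B  =>  a a A B   (applied A -> a)
  Step 6: a a A B  =>  a a A A B   (applied A -> A A)
  Step 7: a a A A B  =>  a a a A B   (applied A -> a)
  Step 8: a a a A B  =>  a a a a B   (applied A -> a)
  Step 9: a a a a B  =>  a a a a B B   (applied B -> B B)
  Step 10: a a a a B B  =>  a a a a B B B   (applied B -> B B)
  Step 11: a a a a B B B  =>  a a a a b B B   (applied B -> b)
  Step 12: a a a a b B B  =>  a a a a b b B   (applied B -> b)
  Step 13: a a a a b b B  =>  a a a a b b B B   (applied B -> B B)
  Step 14: a a a a b b B B  =>  a a a a b b b B   (applied B -> b)
  Step 15: a a a a b b b B  =>  a a a a b b b b   (applied B -> b)
Final yield: a a a a b b b b
Total rewrite steps: 15

15


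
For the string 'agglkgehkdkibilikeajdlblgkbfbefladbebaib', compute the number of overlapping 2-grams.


String 'agglkgehkdkibilikeajdlblgkbfbefladbebaib' has length L = 40.
Number of overlapping n-grams = L - n + 1
Substituting: 40 - 2 + 1 = 39

39


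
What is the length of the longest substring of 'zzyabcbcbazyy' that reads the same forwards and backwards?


Scanning 'zzyabcbcbazyy' for palindromic substrings.
Substring at positions 3-9: 'abcbcba'.
Check: reverse('abcbcba') = 'abcbcba' -> palindrome confirmed.
Neighbouring characters ('y' / 'z') break symmetry, so it cannot extend further.
No longer palindromic substring exists; longest length = 7

7


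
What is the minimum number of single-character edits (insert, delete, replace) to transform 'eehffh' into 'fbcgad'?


Building DP table for s1='eehffh' (len 6) and s2='fbcgad' (len 6):
       f  b  c  g  a  d
    0  1  2  3  4  5  6
  e 1  1  2  3  4  5  6
  e 2  2  2  3  4  5  6
  h 3  3  3  3  4  5  6
  f 4  3  4  4  4  5  6
  f 5  4  4  5  5  5  6
  h 6  5  5  5  6  6  6
Edit distance = dp[6][6] = 6

6


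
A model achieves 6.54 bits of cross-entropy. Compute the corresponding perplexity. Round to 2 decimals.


Perplexity formula: PP = 2^H
H = 6.54
PP = 2^6.54
Decompose: 2^6.54 = 2^6 * 2^0.54
2^6 = 64, 2^0.54 ~ 1.4539725
PP ~ 64 * 1.4539725 = 93.0542400
Rounded to 2 decimals: 93.05

93.05


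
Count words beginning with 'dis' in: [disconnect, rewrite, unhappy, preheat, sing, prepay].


Checking each word for prefix 'dis':
  'disconnect' -> YES, starts with 'dis' (count: 1)
  'rewrite' -> no (count: 1)
  'unhappy' -> no (count: 1)
  'preheat' -> no (count: 1)
  'sing' -> no (count: 1)
  'prepay' -> no (count: 1)
Total with prefix 'dis': 1

1


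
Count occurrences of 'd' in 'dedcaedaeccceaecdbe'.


Scanning 'dedcaedaeccceaecdbe' for 'd':
  Position 0: 'd' -> MATCH (count: 1)
  Position 2: 'd' -> MATCH (count: 2)
  Position 6: 'd' -> MATCH (count: 3)
  Position 16: 'd' -> MATCH (count: 4)
Total occurrences of 'd': 4

4


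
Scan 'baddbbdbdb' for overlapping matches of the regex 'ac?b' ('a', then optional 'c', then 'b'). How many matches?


Pattern: ac?b means 'a', then optional 'c', then 'b'.
Scanning 'baddbbdbdb' position-by-position:
  Pos 0: window 'bad' -> no
  Pos 1: window 'add' -> no
  Pos 2: window 'ddb' -> no
  Pos 3: window 'dbb' -> no
  Pos 4: window 'bbd' -> no
  Pos 5: window 'bdb' -> no
  Pos 6: window 'dbd' -> no
  Pos 7: window 'bdb' -> no
  Pos 8: window 'db' -> no
  Pos 9: window 'b' -> no
Total matches: 0

0


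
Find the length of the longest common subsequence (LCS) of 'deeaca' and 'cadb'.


DP table for LCS of 'deeaca' and 'cadb':
       c  a  d  b
    0  0  0  0  0
  d 0  0  0  1  1
  e 0  0  0  1  1
  e 0  0  0  1  1
  a 0  0  1  1  1
  c 0  1  1  1  1
  a 0  1  2  2  2
LCS: 'ca'
LCS length = 2

2


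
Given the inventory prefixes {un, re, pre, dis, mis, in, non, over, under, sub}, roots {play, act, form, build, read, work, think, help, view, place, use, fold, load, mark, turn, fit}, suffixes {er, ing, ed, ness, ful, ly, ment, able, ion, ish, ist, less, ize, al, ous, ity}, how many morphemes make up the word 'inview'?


Segmenting 'inview' against the inventory:
  'in' -> prefix (morpheme 1)
  'view' -> root (morpheme 2)
Total morphemes: 2

2


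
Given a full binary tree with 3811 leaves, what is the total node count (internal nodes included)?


Leaf nodes (terminals): 3811
Internal nodes = n - 1 = 3811 - 1 = 3810
Total = leaves + internal = 3811 + 3810 = 7621

7621


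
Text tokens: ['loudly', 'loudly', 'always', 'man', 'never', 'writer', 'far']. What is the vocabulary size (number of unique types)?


Listing all tokens and tracking unique types:
  Token 1: 'loudly' -> NEW (unique so far: 1)
  Token 2: 'loudly' -> duplicate (unique so far: 1)
  Token 3: 'always' -> NEW (unique so far: 2)
  Token 4: 'man' -> NEW (unique so far: 3)
  Token 5: 'never' -> NEW (unique so far: 4)
  Token 6: 'writer' -> NEW (unique so far: 5)
  Token 7: 'far' -> NEW (unique so far: 6)
Unique types: ('always', 'far', 'loudly', 'man', 'never', 'writer')
Vocabulary size: 6

6


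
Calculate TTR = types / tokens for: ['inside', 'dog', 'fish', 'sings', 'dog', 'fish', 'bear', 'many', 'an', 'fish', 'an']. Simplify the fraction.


Tokens: 11
Unique types: ('an', 'bear', 'dog', 'fish', 'inside', 'many', 'sings') = 7
TTR = 7/11
Already in lowest terms.

7/11


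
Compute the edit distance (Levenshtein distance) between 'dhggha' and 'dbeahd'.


Building DP table for s1='dhggha' (len 6) and s2='dbeahd' (len 6):
       d  b  e  a  h  d
    0  1  2  3  4  5  6
  d 1  0  1  2  3  4  5
  h 2  1  1  2  3  3  4
  g 3  2  2  2  3  4  4
  g 4  3  3  3  3  4  5
  h 5  4  4  4  4  3  4
  a 6  5  5  5  4  4  4
Edit distance = dp[6][6] = 4

4


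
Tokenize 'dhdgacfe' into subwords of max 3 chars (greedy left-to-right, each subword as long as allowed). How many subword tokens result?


'dhdgacfe' has 8 characters.
Chunking with max size 3:
  Chunk 1: 'dhd' (positions 0-2)
  Chunk 2: 'gac' (positions 3-5)
  Chunk 3: 'fe' (positions 6-7)
Total chunks: ceil(8 / 3) = 3

3


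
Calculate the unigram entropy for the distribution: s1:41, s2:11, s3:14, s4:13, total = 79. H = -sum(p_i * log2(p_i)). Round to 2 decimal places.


Computing entropy H = -sum(p_i * log2(p_i)):
  s1: p = 41/79 = 0.5190, -p*log2(p) = 0.4911
  s2: p = 11/79 = 0.1392, -p*log2(p) = 0.3960
  s3: p = 14/79 = 0.1772, -p*log2(p) = 0.4424
  s4: p = 13/79 = 0.1646, -p*log2(p) = 0.4284
H = sum of terms = 1.7579
Rounded to 2 decimals: 1.76

1.76


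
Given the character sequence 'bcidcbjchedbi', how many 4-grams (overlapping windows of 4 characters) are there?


String 'bcidcbjchedbi' has length L = 13.
Number of overlapping n-grams = L - n + 1
Substituting: 13 - 4 + 1 = 10

10


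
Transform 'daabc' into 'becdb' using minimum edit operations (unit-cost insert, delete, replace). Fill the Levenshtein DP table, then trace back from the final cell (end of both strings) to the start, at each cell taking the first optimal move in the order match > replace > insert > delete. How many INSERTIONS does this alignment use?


Edit distance = 5. Backtracking from cell (5, 5) with preference match > replace > insert > delete,
then listing the resulting alignment 'daabc' -> 'becdb' left to right:
  Step 1: replace d->b
  Step 2: replace a->e
  Step 3: replace a->c
  Step 4: replace b->d
  Step 5: replace c->b
Total insertions: 0

0


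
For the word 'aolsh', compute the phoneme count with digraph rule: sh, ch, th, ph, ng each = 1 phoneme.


Parsing 'aolsh' greedily, digraphs first:
  'a' -> vowel phoneme (phonemes so far: 1)
  'o' -> vowel phoneme (phonemes so far: 2)
  'l' -> consonant phoneme (phonemes so far: 3)
  'sh' -> digraph (1 consonant phoneme) (phonemes so far: 4)
Total phonemes: 4

4


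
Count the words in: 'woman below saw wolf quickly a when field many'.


Counting words by splitting on spaces:
  Word 1: 'woman'
  Word 2: 'below'
  Word 3: 'saw'
  Word 4: 'wolf'
  Word 5: 'quickly'
  Word 6: 'a'
  Word 7: 'when'
  Word 8: 'field'
  Word 9: 'many'
Total words: 9

9


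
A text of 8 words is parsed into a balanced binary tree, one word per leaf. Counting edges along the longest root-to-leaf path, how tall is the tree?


In a balanced binary tree with n leaves the deepest leaf is ceil(log2(n)) edges below the root.
log2(8) = 3.0000
ceil(3.0000) = 3
height (edges) = 3

3


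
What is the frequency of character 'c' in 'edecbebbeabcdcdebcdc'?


Scanning 'edecbebbeabcdcdebcdc' for 'c':
  Position 3: 'c' -> MATCH (count: 1)
  Position 11: 'c' -> MATCH (count: 2)
  Position 13: 'c' -> MATCH (count: 3)
  Position 17: 'c' -> MATCH (count: 4)
  Position 19: 'c' -> MATCH (count: 5)
Total occurrences of 'c': 5

5


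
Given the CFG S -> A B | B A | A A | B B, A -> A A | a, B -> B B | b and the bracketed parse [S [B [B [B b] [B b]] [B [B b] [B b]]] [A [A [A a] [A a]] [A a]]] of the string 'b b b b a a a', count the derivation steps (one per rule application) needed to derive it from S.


Every bracketed nonterminal node [X ...] in the tree is produced by exactly one rule application.
Reading the tree off as a leftmost derivation:
  Step 1: S  =>  B A   (applied S -> B A)
  Step 2: B A  =>  B B A   (applied B -> B B)
  Step 3: B B A  =>  B B B A   (applied B -> B B)
  Step 4: B B B A  =>  b B B A   (applied B -> b)
  Step 5: b B B A  =>  b b B A   (applied B -> b)
  Step 6: b b B A  =>  b b B B A   (applied B -> B B)
  Step 7: b b B B A  =>  b b b B A   (applied B -> b)
  Step 8: b b b B A  =>  b b b b A   (applied B -> b)
  Step 9: b b b b A  =>  b b b b A A   (applied A -> A A)
  Step 10: b b b b A A  =>  b b b b A A A   (applied A -> A A)
  Step 11: b b b b A A A  =>  b b b b a A A   (applied A -> a)
  Step 12: b b b b a A A  =>  b b b b a a A   (applied A -> a)
  Step 13: b b b b a a A  =>  b b b b a a a   (applied A -> a)
Final yield: b b b b a a a
Total rewrite steps: 13

13


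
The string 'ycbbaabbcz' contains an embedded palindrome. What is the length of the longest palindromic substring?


Scanning 'ycbbaabbcz' for palindromic substrings.
Substring at positions 1-8: 'cbbaabbc'.
Check: reverse('cbbaabbc') = 'cbbaabbc' -> palindrome confirmed.
Neighbouring characters ('y' / 'z') break symmetry, so it cannot extend further.
No longer palindromic substring exists; longest length = 8

8


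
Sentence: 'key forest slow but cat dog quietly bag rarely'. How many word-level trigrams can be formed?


Word trigrams from [9] words:
  Trigram 1: (key forest slow)
  Trigram 2: (forest slow but)
  Trigram 3: (slow but cat)
  Trigram 4: (but cat dog)
  Trigram 5: (cat dog quietly)
  Trigram 6: (dog quietly bag)
  Trigram 7: (quietly bag rarely)
Total word trigrams: 9 - 2 = 7

7


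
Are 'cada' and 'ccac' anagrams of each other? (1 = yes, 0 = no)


Sort characters of 'cada': 'aacd'
Sort characters of 'ccac': 'accc'
Sorted forms differ -> they are NOT anagrams
Result: 0

0


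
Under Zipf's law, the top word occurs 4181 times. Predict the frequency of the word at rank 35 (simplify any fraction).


Zipf's law: freq(rank) = f1 / rank
f1 = 4181, rank = 35
freq = 4181 / 35
GCD(4181, 35) = 1
Simplified: 4181/35

4181/35


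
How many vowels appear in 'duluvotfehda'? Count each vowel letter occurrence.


Scanning each character of 'duluvotfehda':
  Position 1: 'd' -> consonant (running count: 0)
  Position 2: 'u' -> vowel (running count: 1)
  Position 3: 'l' -> consonant (running count: 1)
  Position 4: 'u' -> vowel (running count: 2)
  Position 5: 'v' -> consonant (running count: 2)
  Position 6: 'o' -> vowel (running count: 3)
  Position 7: 't' -> consonant (running count: 3)
  Position 8: 'f' -> consonant (running count: 3)
  Position 9: 'e' -> vowel (running count: 4)
  Position 10: 'h' -> consonant (running count: 4)
  Position 11: 'd' -> consonant (running count: 4)
  Position 12: 'a' -> vowel (running count: 5)
Total vowels: 5

5


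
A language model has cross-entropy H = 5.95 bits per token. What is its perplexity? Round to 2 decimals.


Perplexity formula: PP = 2^H
H = 5.95
PP = 2^5.95
Decompose: 2^5.95 = 2^5 * 2^0.95
2^5 = 32, 2^0.95 ~ 1.9318727
PP ~ 32 * 1.9318727 = 61.8199264
Rounded to 2 decimals: 61.82

61.82


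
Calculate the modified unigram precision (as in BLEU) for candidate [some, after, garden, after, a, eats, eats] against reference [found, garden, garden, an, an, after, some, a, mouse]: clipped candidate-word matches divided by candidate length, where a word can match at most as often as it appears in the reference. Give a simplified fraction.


Reference word counts: {'a': 1, 'after': 1, 'an': 2, 'found': 1, 'garden': 2, 'mouse': 1, 'some': 1}
Checking each candidate word (with clipping):
  'some' -> in reference (ref count 1, used 1/1) -> match (matches: 1)
  'after' -> in reference (ref count 1, used 1/1) -> match (matches: 2)
  'garden' -> in reference (ref count 2, used 1/2) -> match (matches: 3)
  'after' -> ref count 1 already used up (1/1) -> clipped, no match (matches: 3)
  'a' -> in reference (ref count 1, used 1/1) -> match (matches: 4)
  'eats' -> not in reference -> no match (matches: 4)
  'eats' -> not in reference -> no match (matches: 4)
Clipped matches: 4, Candidate length: 7
Precision = 4/7

4/7


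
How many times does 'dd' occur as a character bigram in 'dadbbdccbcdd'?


Scanning 'dadbbdccbcdd' for bigram 'dd':
  Position 0: 'da' -> no
  Position 1: 'ad' -> no
  Position 2: 'db' -> no
  Position 3: 'bb' -> no
  Position 4: 'bd' -> no
  Position 5: 'dc' -> no
  Position 6: 'cc' -> no
  Position 7: 'cb' -> no
  Position 8: 'bc' -> no
  Position 9: 'cd' -> no
  Position 10: 'dd' -> MATCH
Total matches: 1

1


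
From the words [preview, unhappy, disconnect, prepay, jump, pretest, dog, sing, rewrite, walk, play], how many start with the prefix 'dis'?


Checking each word for prefix 'dis':
  'preview' -> no (count: 0)
  'unhappy' -> no (count: 0)
  'disconnect' -> YES, starts with 'dis' (count: 1)
  'prepay' -> no (count: 1)
  'jump' -> no (count: 1)
  'pretest' -> no (count: 1)
  'dog' -> no (count: 1)
  'sing' -> no (count: 1)
  'rewrite' -> no (count: 1)
  'walk' -> no (count: 1)
  'play' -> no (count: 1)
Total with prefix 'dis': 1

1


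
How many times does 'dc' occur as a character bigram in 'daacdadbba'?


Scanning 'daacdadbba' for bigram 'dc':
  Position 0: 'da' -> no
  Position 1: 'aa' -> no
  Position 2: 'ac' -> no
  Position 3: 'cd' -> no
  Position 4: 'da' -> no
  Position 5: 'ad' -> no
  Position 6: 'db' -> no
  Position 7: 'bb' -> no
  Position 8: 'ba' -> no
Total matches: 0

0


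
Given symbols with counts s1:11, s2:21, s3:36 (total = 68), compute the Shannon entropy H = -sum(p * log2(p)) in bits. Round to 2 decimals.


Computing entropy H = -sum(p_i * log2(p_i)):
  s1: p = 11/68 = 0.1618, -p*log2(p) = 0.4251
  s2: p = 21/68 = 0.3088, -p*log2(p) = 0.5235
  s3: p = 36/68 = 0.5294, -p*log2(p) = 0.4858
H = sum of terms = 1.4344
Rounded to 2 decimals: 1.43

1.43


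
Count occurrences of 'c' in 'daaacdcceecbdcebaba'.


Scanning 'daaacdcceecbdcebaba' for 'c':
  Position 4: 'c' -> MATCH (count: 1)
  Position 6: 'c' -> MATCH (count: 2)
  Position 7: 'c' -> MATCH (count: 3)
  Position 10: 'c' -> MATCH (count: 4)
  Position 13: 'c' -> MATCH (count: 5)
Total occurrences of 'c': 5

5


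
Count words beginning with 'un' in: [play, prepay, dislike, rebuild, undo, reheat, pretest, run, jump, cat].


Checking each word for prefix 'un':
  'play' -> no (count: 0)
  'prepay' -> no (count: 0)
  'dislike' -> no (count: 0)
  'rebuild' -> no (count: 0)
  'undo' -> YES, starts with 'un' (count: 1)
  'reheat' -> no (count: 1)
  'pretest' -> no (count: 1)
  'run' -> no (count: 1)
  'jump' -> no (count: 1)
  'cat' -> no (count: 1)
Total with prefix 'un': 1

1


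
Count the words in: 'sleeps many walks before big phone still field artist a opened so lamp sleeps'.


Counting words by splitting on spaces:
  Word 1: 'sleeps'
  Word 2: 'many'
  Word 3: 'walks'
  Word 4: 'before'
  Word 5: 'big'
  Word 6: 'phone'
  Word 7: 'still'
  Word 8: 'field'
  Word 9: 'artist'
  Word 10: 'a'
  Word 11: 'opened'
  Word 12: 'so'
  Word 13: 'lamp'
  Word 14: 'sleeps'
Total words: 14

14


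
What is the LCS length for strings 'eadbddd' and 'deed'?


DP table for LCS of 'eadbddd' and 'deed':
       d  e  e  d
    0  0  0  0  0
  e 0  0  1  1  1
  a 0  0  1  1  1
  d 0  1  1  1  2
  b 0  1  1  1  2
  d 0  1  1  1  2
  d 0  1  1  1  2
  d 0  1  1  1  2
LCS: 'ed'
LCS length = 2

2


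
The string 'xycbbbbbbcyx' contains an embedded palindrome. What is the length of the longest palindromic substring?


Scanning 'xycbbbbbbcyx' for palindromic substrings.
Substring at positions 0-11: 'xycbbbbbbcyx'.
Check: reverse('xycbbbbbbcyx') = 'xycbbbbbbcyx' -> palindrome confirmed.
No longer palindromic substring exists; longest length = 12

12


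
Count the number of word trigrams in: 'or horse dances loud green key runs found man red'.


Word trigrams from [10] words:
  Trigram 1: (or horse dances)
  Trigram 2: (horse dances loud)
  Trigram 3: (dances loud green)
  Trigram 4: (loud green key)
  Trigram 5: (green key runs)
  Trigram 6: (key runs found)
  Trigram 7: (runs found man)
  Trigram 8: (found man red)
Total word trigrams: 10 - 2 = 8

8


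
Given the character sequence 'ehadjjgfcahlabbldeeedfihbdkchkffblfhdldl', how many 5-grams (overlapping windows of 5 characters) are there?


String 'ehadjjgfcahlabbldeeedfihbdkchkffblfhdldl' has length L = 40.
Number of overlapping n-grams = L - n + 1
Substituting: 40 - 5 + 1 = 36

36


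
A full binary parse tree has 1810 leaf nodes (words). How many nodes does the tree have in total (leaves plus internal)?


Leaf nodes (terminals): 1810
Internal nodes = n - 1 = 1810 - 1 = 1809
Total = leaves + internal = 1810 + 1809 = 3619

3619


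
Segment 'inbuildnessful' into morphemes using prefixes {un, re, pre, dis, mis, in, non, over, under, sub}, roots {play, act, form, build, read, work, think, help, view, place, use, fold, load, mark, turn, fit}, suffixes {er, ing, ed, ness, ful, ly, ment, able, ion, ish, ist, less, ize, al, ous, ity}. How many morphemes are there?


Segmenting 'inbuildnessful' against the inventory:
  'in' -> prefix (morpheme 1)
  'build' -> root (morpheme 2)
  'ness' -> suffix (morpheme 3)
  'ful' -> suffix (morpheme 4)
Total morphemes: 4

4


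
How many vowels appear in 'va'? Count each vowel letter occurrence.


Scanning each character of 'va':
  Position 1: 'v' -> consonant (running count: 0)
  Position 2: 'a' -> vowel (running count: 1)
Total vowels: 1

1


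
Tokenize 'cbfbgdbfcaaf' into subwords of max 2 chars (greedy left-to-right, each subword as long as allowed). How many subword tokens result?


'cbfbgdbfcaaf' has 12 characters.
Chunking with max size 2:
  Chunk 1: 'cb' (positions 0-1)
  Chunk 2: 'fb' (positions 2-3)
  Chunk 3: 'gd' (positions 4-5)
  Chunk 4: 'bf' (positions 6-7)
  Chunk 5: 'ca' (positions 8-9)
  Chunk 6: 'af' (positions 10-11)
Total chunks: ceil(12 / 2) = 6

6


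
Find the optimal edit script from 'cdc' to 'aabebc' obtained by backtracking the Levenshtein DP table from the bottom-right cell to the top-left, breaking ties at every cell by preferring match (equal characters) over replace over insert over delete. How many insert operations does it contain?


Edit distance = 5. Backtracking from cell (3, 6) with preference match > replace > insert > delete,
then listing the resulting alignment 'cdc' -> 'aabebc' left to right:
  Step 1: insert 'a' [insertion #1]
  Step 2: insert 'a' [insertion #2]
  Step 3: insert 'b' [insertion #3]
  Step 4: replace c->e
  Step 5: replace d->b
  Step 6: keep 'c'
Total insertions: 3

3


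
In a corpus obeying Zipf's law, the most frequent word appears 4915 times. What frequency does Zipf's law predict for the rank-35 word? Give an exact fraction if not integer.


Zipf's law: freq(rank) = f1 / rank
f1 = 4915, rank = 35
freq = 4915 / 35
GCD(4915, 35) = 5
Simplified: 983/7

983/7


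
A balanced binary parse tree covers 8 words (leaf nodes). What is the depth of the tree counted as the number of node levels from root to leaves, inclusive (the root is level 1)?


In a balanced binary tree with n leaves the deepest leaf is ceil(log2(n)) edges below the root,
so counting node levels inclusive of root and leaves gives ceil(log2(n)) + 1 levels.
log2(8) = 3.0000
ceil(3.0000) = 3
levels = 3 + 1 = 4

4


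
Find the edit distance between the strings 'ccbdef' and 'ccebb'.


Building DP table for s1='ccbdef' (len 6) and s2='ccebb' (len 5):
       c  c  e  b  b
    0  1  2  3  4  5
  c 1  0  1  2  3  4
  c 2  1  0  1  2  3
  b 3  2  1  1  1  2
  d 4  3  2  2  2  2
  e 5  4  3  2  3  3
  f 6  5  4  3  3  4
Edit distance = dp[6][5] = 4

4


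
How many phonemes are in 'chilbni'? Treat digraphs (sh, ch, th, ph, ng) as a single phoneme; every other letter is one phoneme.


Parsing 'chilbni' greedily, digraphs first:
  'ch' -> digraph (1 consonant phoneme) (phonemes so far: 1)
  'i' -> vowel phoneme (phonemes so far: 2)
  'l' -> consonant phoneme (phonemes so far: 3)
  'b' -> consonant phoneme (phonemes so far: 4)
  'n' -> consonant phoneme (phonemes so far: 5)
  'i' -> vowel phoneme (phonemes so far: 6)
Total phonemes: 6

6


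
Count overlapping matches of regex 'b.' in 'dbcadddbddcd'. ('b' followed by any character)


Pattern: b. means 'b' followed by any character.
Scanning 'dbcadddbddcd' position-by-position:
  Pos 0: window 'db' -> no
  Pos 1: window 'bc' -> MATCH
  Pos 2: window 'ca' -> no
  Pos 3: window 'ad' -> no
  Pos 4: window 'dd' -> no
  Pos 5: window 'dd' -> no
  Pos 6: window 'db' -> no
  Pos 7: window 'bd' -> MATCH
  Pos 8: window 'dd' -> no
  Pos 9: window 'dc' -> no
  Pos 10: window 'cd' -> no
  Pos 11: window 'd' -> no
Total matches: 2

2


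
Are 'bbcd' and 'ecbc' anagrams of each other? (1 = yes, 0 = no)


Sort characters of 'bbcd': 'bbcd'
Sort characters of 'ecbc': 'bcce'
Sorted forms differ -> they are NOT anagrams
Result: 0

0


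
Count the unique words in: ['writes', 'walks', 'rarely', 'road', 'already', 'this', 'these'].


Listing all tokens and tracking unique types:
  Token 1: 'writes' -> NEW (unique so far: 1)
  Token 2: 'walks' -> NEW (unique so far: 2)
  Token 3: 'rarely' -> NEW (unique so far: 3)
  Token 4: 'road' -> NEW (unique so far: 4)
  Token 5: 'already' -> NEW (unique so far: 5)
  Token 6: 'this' -> NEW (unique so far: 6)
  Token 7: 'these' -> NEW (unique so far: 7)
Unique types: ('already', 'rarely', 'road', 'these', 'this', 'walks', 'writes')
Vocabulary size: 7

7


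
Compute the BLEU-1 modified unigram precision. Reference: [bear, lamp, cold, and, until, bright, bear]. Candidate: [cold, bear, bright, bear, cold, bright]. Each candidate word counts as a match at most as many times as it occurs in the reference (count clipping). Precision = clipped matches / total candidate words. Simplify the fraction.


Reference word counts: {'and': 1, 'bear': 2, 'bright': 1, 'cold': 1, 'lamp': 1, 'until': 1}
Checking each candidate word (with clipping):
  'cold' -> in reference (ref count 1, used 1/1) -> match (matches: 1)
  'bear' -> in reference (ref count 2, used 1/2) -> match (matches: 2)
  'bright' -> in reference (ref count 1, used 1/1) -> match (matches: 3)
  'bear' -> in reference (ref count 2, used 2/2) -> match (matches: 4)
  'cold' -> ref count 1 already used up (1/1) -> clipped, no match (matches: 4)
  'bright' -> ref count 1 already used up (1/1) -> clipped, no match (matches: 4)
Clipped matches: 4, Candidate length: 6
Precision = 4/6 = 2/3

2/3


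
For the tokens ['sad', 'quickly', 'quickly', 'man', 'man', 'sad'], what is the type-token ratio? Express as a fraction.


Tokens: 6
Unique types: ('man', 'quickly', 'sad') = 3
TTR = 3/6
Simplify: divide both by 3 -> 1/2
TTR = 1/2

1/2


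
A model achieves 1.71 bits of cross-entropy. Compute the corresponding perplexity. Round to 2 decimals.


Perplexity formula: PP = 2^H
H = 1.71
PP = 2^1.71
Decompose: 2^1.71 = 2^1 * 2^0.71
2^1 = 2, 2^0.71 ~ 1.6358041
PP ~ 2 * 1.6358041 = 3.2716082
Rounded to 2 decimals: 3.27

3.27


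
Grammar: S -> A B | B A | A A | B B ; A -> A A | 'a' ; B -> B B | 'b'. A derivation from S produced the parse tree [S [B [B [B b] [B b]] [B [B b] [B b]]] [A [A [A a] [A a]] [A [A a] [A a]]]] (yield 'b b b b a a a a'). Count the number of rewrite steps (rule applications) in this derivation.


Every bracketed nonterminal node [X ...] in the tree is produced by exactly one rule application.
Reading the tree off as a leftmost derivation:
  Step 1: S  =>  B A   (applied S -> B A)
  Step 2: B A  =>  B B A   (applied B -> B B)
  Step 3: B B A  =>  B B B A   (applied B -> B B)
  Step 4: B B B A  =>  b B B A   (applied B -> b)
  Step 5: b B B A  =>  b b B A   (applied B -> b)
  Step 6: b b B A  =>  b b B B A   (applied B -> B B)
  Step 7: b b B B A  =>  b b b B A   (applied B -> b)
  Step 8: b b b B A  =>  b b b b A   (applied B -> b)
  Step 9: b b b b A  =>  b b b b A A   (applied A -> A A)
  Step 10: b b b b A A  =>  b b b b A A A   (applied A -> A A)
  Step 11: b b b b A A A  =>  b b b b a A A   (applied A -> a)
  Step 12: b b b b a A A  =>  b b b b a a A   (applied A -> a)
  Step 13: b b b b a a A  =>  b b b b a a A A   (applied A -> A A)
  Step 14: b b b b a a A A  =>  b b b b a a a A   (applied A -> a)
  Step 15: b b b b a a a A  =>  b b b b a a a a   (applied A -> a)
Final yield: b b b b a a a a
Total rewrite steps: 15

15


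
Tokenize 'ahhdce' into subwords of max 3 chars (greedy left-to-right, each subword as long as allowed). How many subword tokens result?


'ahhdce' has 6 characters.
Chunking with max size 3:
  Chunk 1: 'ahh' (positions 0-2)
  Chunk 2: 'dce' (positions 3-5)
Total chunks: ceil(6 / 3) = 2

2


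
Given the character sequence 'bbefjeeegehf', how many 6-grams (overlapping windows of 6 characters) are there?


String 'bbefjeeegehf' has length L = 12.
Number of overlapping n-grams = L - n + 1
Substituting: 12 - 6 + 1 = 7

7


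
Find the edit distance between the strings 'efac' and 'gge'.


Building DP table for s1='efac' (len 4) and s2='gge' (len 3):
       g  g  e
    0  1  2  3
  e 1  1  2  2
  f 2  2  2  3
  a 3  3  3  3
  c 4  4  4  4
Edit distance = dp[4][3] = 4

4


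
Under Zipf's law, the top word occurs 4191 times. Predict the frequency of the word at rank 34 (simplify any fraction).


Zipf's law: freq(rank) = f1 / rank
f1 = 4191, rank = 34
freq = 4191 / 34
GCD(4191, 34) = 1
Simplified: 4191/34

4191/34


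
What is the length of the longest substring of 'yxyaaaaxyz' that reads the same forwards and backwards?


Scanning 'yxyaaaaxyz' for palindromic substrings.
Substring at positions 3-6: 'aaaa'.
Check: reverse('aaaa') = 'aaaa' -> palindrome confirmed.
Neighbouring characters ('y' / 'x') break symmetry, so it cannot extend further.
No longer palindromic substring exists; longest length = 4

4


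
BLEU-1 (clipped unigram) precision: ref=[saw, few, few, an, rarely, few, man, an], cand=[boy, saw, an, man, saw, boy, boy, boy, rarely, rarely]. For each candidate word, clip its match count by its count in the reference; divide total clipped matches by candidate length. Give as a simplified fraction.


Reference word counts: {'an': 2, 'few': 3, 'man': 1, 'rarely': 1, 'saw': 1}
Checking each candidate word (with clipping):
  'boy' -> not in reference -> no match (matches: 0)
  'saw' -> in reference (ref count 1, used 1/1) -> match (matches: 1)
  'an' -> in reference (ref count 2, used 1/2) -> match (matches: 2)
  'man' -> in reference (ref count 1, used 1/1) -> match (matches: 3)
  'saw' -> ref count 1 already used up (1/1) -> clipped, no match (matches: 3)
  'boy' -> not in reference -> no match (matches: 3)
  'boy' -> not in reference -> no match (matches: 3)
  'boy' -> not in reference -> no match (matches: 3)
  'rarely' -> in reference (ref count 1, used 1/1) -> match (matches: 4)
  'rarely' -> ref count 1 already used up (1/1) -> clipped, no match (matches: 4)
Clipped matches: 4, Candidate length: 10
Precision = 4/10 = 2/5

2/5


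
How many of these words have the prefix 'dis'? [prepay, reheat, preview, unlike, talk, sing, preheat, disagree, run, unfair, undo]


Checking each word for prefix 'dis':
  'prepay' -> no (count: 0)
  'reheat' -> no (count: 0)
  'preview' -> no (count: 0)
  'unlike' -> no (count: 0)
  'talk' -> no (count: 0)
  'sing' -> no (count: 0)
  'preheat' -> no (count: 0)
  'disagree' -> YES, starts with 'dis' (count: 1)
  'run' -> no (count: 1)
  'unfair' -> no (count: 1)
  'undo' -> no (count: 1)
Total with prefix 'dis': 1

1


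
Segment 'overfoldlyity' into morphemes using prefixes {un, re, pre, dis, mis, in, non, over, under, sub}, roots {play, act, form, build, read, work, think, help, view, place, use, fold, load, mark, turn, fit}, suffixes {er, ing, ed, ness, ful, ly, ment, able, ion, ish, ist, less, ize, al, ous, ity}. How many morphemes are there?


Segmenting 'overfoldlyity' against the inventory:
  'over' -> prefix (morpheme 1)
  'fold' -> root (morpheme 2)
  'ly' -> suffix (morpheme 3)
  'ity' -> suffix (morpheme 4)
Total morphemes: 4

4


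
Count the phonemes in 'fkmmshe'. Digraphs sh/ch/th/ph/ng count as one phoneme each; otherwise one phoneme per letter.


Parsing 'fkmmshe' greedily, digraphs first:
  'f' -> consonant phoneme (phonemes so far: 1)
  'k' -> consonant phoneme (phonemes so far: 2)
  'm' -> consonant phoneme (phonemes so far: 3)
  'm' -> consonant phoneme (phonemes so far: 4)
  'sh' -> digraph (1 consonant phoneme) (phonemes so far: 5)
  'e' -> vowel phoneme (phonemes so far: 6)
Total phonemes: 6

6


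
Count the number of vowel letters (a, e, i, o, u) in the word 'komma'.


Scanning each character of 'komma':
  Position 1: 'k' -> consonant (running count: 0)
  Position 2: 'o' -> vowel (running count: 1)
  Position 3: 'm' -> consonant (running count: 1)
  Position 4: 'm' -> consonant (running count: 1)
  Position 5: 'a' -> vowel (running count: 2)
Total vowels: 2

2


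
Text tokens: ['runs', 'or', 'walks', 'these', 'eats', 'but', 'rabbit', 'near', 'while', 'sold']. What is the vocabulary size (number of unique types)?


Listing all tokens and tracking unique types:
  Token 1: 'runs' -> NEW (unique so far: 1)
  Token 2: 'or' -> NEW (unique so far: 2)
  Token 3: 'walks' -> NEW (unique so far: 3)
  Token 4: 'these' -> NEW (unique so far: 4)
  Token 5: 'eats' -> NEW (unique so far: 5)
  Token 6: 'but' -> NEW (unique so far: 6)
  Token 7: 'rabbit' -> NEW (unique so far: 7)
  Token 8: 'near' -> NEW (unique so far: 8)
  Token 9: 'while' -> NEW (unique so far: 9)
  Token 10: 'sold' -> NEW (unique so far: 10)
Unique types: ('but', 'eats', 'near', 'or', 'rabbit', 'runs', 'sold', 'these', 'walks', 'while')
Vocabulary size: 10

10


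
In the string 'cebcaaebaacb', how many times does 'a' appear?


Scanning 'cebcaaebaacb' for 'a':
  Position 4: 'a' -> MATCH (count: 1)
  Position 5: 'a' -> MATCH (count: 2)
  Position 8: 'a' -> MATCH (count: 3)
  Position 9: 'a' -> MATCH (count: 4)
Total occurrences of 'a': 4

4


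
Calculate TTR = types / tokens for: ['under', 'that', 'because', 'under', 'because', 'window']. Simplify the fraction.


Tokens: 6
Unique types: ('because', 'that', 'under', 'window') = 4
TTR = 4/6
Simplify: divide both by 2 -> 2/3
TTR = 2/3

2/3


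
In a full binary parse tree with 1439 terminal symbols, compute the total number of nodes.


Leaf nodes (terminals): 1439
Internal nodes = n - 1 = 1439 - 1 = 1438
Total = leaves + internal = 1439 + 1438 = 2877

2877


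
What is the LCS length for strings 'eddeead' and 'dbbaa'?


DP table for LCS of 'eddeead' and 'dbbaa':
       d  b  b  a  a
    0  0  0  0  0  0
  e 0  0  0  0  0  0
  d 0  1  1  1  1  1
  d 0  1  1  1  1  1
  e 0  1  1  1  1  1
  e 0  1  1  1  1  1
  a 0  1  1  1  2  2
  d 0  1  1  1  2  2
LCS: 'da'
LCS length = 2

2


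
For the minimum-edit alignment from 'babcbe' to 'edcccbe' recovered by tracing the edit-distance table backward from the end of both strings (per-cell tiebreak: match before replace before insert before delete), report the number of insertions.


Edit distance = 4. Backtracking from cell (6, 7) with preference match > replace > insert > delete,
then listing the resulting alignment 'babcbe' -> 'edcccbe' left to right:
  Step 1: insert 'e' [insertion #1]
  Step 2: replace b->d
  Step 3: replace a->c
  Step 4: replace b->c
  Step 5: keep 'c'
  Step 6: keep 'b'
  Step 7: keep 'e'
Total insertions: 1

1


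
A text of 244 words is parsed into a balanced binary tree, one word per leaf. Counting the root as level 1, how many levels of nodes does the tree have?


In a balanced binary tree with n leaves the deepest leaf is ceil(log2(n)) edges below the root,
so counting node levels inclusive of root and leaves gives ceil(log2(n)) + 1 levels.
log2(244) = 7.9307
ceil(7.9307) = 8
levels = 8 + 1 = 9

9


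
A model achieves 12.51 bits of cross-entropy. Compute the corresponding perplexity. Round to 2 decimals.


Perplexity formula: PP = 2^H
H = 12.51
PP = 2^12.51
Decompose: 2^12.51 = 2^12 * 2^0.51
2^12 = 4096, 2^0.51 ~ 1.4240502
PP ~ 4096 * 1.4240502 = 5832.9096192
Rounded to 2 decimals: 5832.91

5832.91
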